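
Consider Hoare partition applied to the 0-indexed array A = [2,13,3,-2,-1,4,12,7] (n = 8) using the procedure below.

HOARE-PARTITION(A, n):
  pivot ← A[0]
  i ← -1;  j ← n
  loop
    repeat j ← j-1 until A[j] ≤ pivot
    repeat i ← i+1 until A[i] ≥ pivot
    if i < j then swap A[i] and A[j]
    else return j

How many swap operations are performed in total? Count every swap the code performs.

pivot = A[0] = 2; i = -1, j = 8
j→4 (A[4]=-1≤2), i→0 (A[0]=2≥2); i<j, swap → [-1,13,3,-2,2,4,12,7]
j→3 (A[3]=-2≤2), i→1 (A[1]=13≥2); i<j, swap → [-1,-2,3,13,2,4,12,7]
j→1, i→2; i≥j, return j=1. A = [-1,-2,3,13,2,4,12,7]

2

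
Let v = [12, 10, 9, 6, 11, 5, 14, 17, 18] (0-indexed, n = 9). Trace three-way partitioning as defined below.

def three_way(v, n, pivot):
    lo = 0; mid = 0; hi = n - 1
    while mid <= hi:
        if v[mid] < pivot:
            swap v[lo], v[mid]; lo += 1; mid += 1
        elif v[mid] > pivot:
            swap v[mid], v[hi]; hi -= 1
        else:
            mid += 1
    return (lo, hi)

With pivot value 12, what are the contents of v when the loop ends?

pivot = 12; lo=0, mid=0, hi=8
v[mid]=12=12: mid=1
v[mid]=10<12: swap v[0],v[1]; lo=1,mid=2 → [10, 12, 9, 6, 11, 5, 14, 17, 18]
v[mid]=9<12: swap v[1],v[2]; lo=2,mid=3 → [10, 9, 12, 6, 11, 5, 14, 17, 18]
v[mid]=6<12: swap v[2],v[3]; lo=3,mid=4 → [10, 9, 6, 12, 11, 5, 14, 17, 18]
v[mid]=11<12: swap v[3],v[4]; lo=4,mid=5 → [10, 9, 6, 11, 12, 5, 14, 17, 18]
v[mid]=5<12: swap v[4],v[5]; lo=5,mid=6 → [10, 9, 6, 11, 5, 12, 14, 17, 18]
v[mid]=14>12: swap v[6],v[8]; hi=7 → [10, 9, 6, 11, 5, 12, 18, 17, 14]
v[mid]=18>12: swap v[6],v[7]; hi=6 → [10, 9, 6, 11, 5, 12, 17, 18, 14]
v[mid]=17>12: swap v[6],v[6]; hi=5 → [10, 9, 6, 11, 5, 12, 17, 18, 14]
end: lo=5, hi=5; v = [10, 9, 6, 11, 5, 12, 17, 18, 14]

[10, 9, 6, 11, 5, 12, 17, 18, 14]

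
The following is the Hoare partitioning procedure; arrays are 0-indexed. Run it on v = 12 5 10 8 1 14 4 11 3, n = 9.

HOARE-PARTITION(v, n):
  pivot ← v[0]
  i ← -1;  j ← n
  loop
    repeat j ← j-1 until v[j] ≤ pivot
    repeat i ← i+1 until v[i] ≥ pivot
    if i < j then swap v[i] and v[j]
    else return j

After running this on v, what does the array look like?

pivot = v[0] = 12; i = -1, j = 9
j→8 (v[8]=3≤12), i→0 (v[0]=12≥12); i<j, swap → 3 5 10 8 1 14 4 11 12
j→7 (v[7]=11≤12), i→5 (v[5]=14≥12); i<j, swap → 3 5 10 8 1 11 4 14 12
j→6, i→7; i≥j, return j=6. v = 3 5 10 8 1 11 4 14 12

3 5 10 8 1 11 4 14 12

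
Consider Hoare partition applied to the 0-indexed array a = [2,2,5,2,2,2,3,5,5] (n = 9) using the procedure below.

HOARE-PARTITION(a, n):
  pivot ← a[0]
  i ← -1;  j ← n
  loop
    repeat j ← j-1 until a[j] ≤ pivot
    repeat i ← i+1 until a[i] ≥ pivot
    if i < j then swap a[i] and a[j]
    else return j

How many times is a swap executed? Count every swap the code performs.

pivot=2
j stops at 5 (2), i stops at 0 (2); swap ⇒ [2,2,5,2,2,2,3,5,5]
j stops at 4 (2), i stops at 1 (2); swap ⇒ [2,2,5,2,2,2,3,5,5]
j stops at 3 (2), i stops at 2 (5); swap ⇒ [2,2,2,5,2,2,3,5,5]
j stops at 2, i stops at 3; i≥j ⇒ return 2. a=[2,2,2,5,2,2,3,5,5]

3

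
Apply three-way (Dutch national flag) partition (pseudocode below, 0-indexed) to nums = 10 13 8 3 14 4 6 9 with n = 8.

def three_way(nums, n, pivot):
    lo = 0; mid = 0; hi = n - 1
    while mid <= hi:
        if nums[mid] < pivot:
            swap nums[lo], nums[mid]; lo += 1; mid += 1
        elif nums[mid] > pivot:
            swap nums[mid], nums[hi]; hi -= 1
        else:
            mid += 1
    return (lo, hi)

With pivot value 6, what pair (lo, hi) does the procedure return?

(2, 2)

lo=0 mid=0 hi=7
10>6: swap(0,7), hi=6 ⇒ 9 13 8 3 14 4 6 10
9>6: swap(0,6), hi=5 ⇒ 6 13 8 3 14 4 9 10
6=6: mid=1
13>6: swap(1,5), hi=4 ⇒ 6 4 8 3 14 13 9 10
4<6: swap(0,1), lo=1 mid=2 ⇒ 4 6 8 3 14 13 9 10
8>6: swap(2,4), hi=3 ⇒ 4 6 14 3 8 13 9 10
14>6: swap(2,3), hi=2 ⇒ 4 6 3 14 8 13 9 10
3<6: swap(1,2), lo=2 mid=3 ⇒ 4 3 6 14 8 13 9 10
done. lo=2 hi=2; nums=4 3 6 14 8 13 9 10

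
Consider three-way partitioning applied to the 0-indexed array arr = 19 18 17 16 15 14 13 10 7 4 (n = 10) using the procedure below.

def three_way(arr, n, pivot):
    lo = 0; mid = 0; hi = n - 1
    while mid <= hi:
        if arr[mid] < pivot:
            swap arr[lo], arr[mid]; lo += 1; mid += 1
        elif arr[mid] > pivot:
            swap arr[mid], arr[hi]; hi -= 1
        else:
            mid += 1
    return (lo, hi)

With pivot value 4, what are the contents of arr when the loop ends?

pivot = 4; lo=0, mid=0, hi=9
arr[mid]=19>4: swap arr[0],arr[9]; hi=8 → 4 18 17 16 15 14 13 10 7 19
arr[mid]=4=4: mid=1
arr[mid]=18>4: swap arr[1],arr[8]; hi=7 → 4 7 17 16 15 14 13 10 18 19
arr[mid]=7>4: swap arr[1],arr[7]; hi=6 → 4 10 17 16 15 14 13 7 18 19
arr[mid]=10>4: swap arr[1],arr[6]; hi=5 → 4 13 17 16 15 14 10 7 18 19
arr[mid]=13>4: swap arr[1],arr[5]; hi=4 → 4 14 17 16 15 13 10 7 18 19
arr[mid]=14>4: swap arr[1],arr[4]; hi=3 → 4 15 17 16 14 13 10 7 18 19
arr[mid]=15>4: swap arr[1],arr[3]; hi=2 → 4 16 17 15 14 13 10 7 18 19
arr[mid]=16>4: swap arr[1],arr[2]; hi=1 → 4 17 16 15 14 13 10 7 18 19
arr[mid]=17>4: swap arr[1],arr[1]; hi=0 → 4 17 16 15 14 13 10 7 18 19
end: lo=0, hi=0; arr = 4 17 16 15 14 13 10 7 18 19

4 17 16 15 14 13 10 7 18 19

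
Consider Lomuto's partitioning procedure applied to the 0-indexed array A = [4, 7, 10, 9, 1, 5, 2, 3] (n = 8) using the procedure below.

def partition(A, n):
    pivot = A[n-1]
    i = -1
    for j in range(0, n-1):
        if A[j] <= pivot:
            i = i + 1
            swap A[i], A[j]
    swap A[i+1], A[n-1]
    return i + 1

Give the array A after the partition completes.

pivot=3, i=-1
j=0: 4>3, skip
j=1: 7>3, skip
j=2: 10>3, skip
j=3: 9>3, skip
j=4: 1≤3, i=0, swap(0,4) ⇒ [1, 7, 10, 9, 4, 5, 2, 3]
j=5: 5>3, skip
j=6: 2≤3, i=1, swap(1,6) ⇒ [1, 2, 10, 9, 4, 5, 7, 3]
swap(2,7) ⇒ [1, 2, 3, 9, 4, 5, 7, 10]; return 2

[1, 2, 3, 9, 4, 5, 7, 10]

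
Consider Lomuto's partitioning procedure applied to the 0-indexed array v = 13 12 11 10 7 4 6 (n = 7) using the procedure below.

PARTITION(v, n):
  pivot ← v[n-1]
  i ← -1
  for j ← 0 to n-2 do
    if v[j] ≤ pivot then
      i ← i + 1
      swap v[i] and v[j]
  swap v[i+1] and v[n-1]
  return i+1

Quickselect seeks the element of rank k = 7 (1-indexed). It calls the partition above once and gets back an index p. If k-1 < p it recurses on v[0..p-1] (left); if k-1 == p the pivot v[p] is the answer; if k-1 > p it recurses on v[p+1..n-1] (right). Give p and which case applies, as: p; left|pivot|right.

pivot=6, i=-1
j=0: 13>6, skip
j=1: 12>6, skip
j=2: 11>6, skip
j=3: 10>6, skip
j=4: 7>6, skip
j=5: 4≤6, i=0, swap(0,5) ⇒ 4 12 11 10 7 13 6
swap(1,6) ⇒ 4 6 11 10 7 13 12; return 1
p = 1; k-1 = 6 > 1 ⇒ right

1; right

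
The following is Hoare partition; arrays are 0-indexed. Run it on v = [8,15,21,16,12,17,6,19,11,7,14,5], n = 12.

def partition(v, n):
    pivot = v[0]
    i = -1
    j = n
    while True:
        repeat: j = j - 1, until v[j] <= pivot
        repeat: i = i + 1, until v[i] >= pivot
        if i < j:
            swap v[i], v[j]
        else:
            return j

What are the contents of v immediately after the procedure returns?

pivot = v[0] = 8; i = -1, j = 12
j→11 (v[11]=5≤8), i→0 (v[0]=8≥8); i<j, swap → [5,15,21,16,12,17,6,19,11,7,14,8]
j→9 (v[9]=7≤8), i→1 (v[1]=15≥8); i<j, swap → [5,7,21,16,12,17,6,19,11,15,14,8]
j→6 (v[6]=6≤8), i→2 (v[2]=21≥8); i<j, swap → [5,7,6,16,12,17,21,19,11,15,14,8]
j→2, i→3; i≥j, return j=2. v = [5,7,6,16,12,17,21,19,11,15,14,8]

[5,7,6,16,12,17,21,19,11,15,14,8]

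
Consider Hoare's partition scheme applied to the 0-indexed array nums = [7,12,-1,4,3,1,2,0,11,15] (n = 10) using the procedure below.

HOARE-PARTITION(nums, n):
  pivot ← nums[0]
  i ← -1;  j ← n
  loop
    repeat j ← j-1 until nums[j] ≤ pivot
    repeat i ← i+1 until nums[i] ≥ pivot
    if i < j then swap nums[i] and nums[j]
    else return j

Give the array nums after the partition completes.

[0,2,-1,4,3,1,12,7,11,15]

pivot = nums[0] = 7; i = -1, j = 10
j→7 (nums[7]=0≤7), i→0 (nums[0]=7≥7); i<j, swap → [0,12,-1,4,3,1,2,7,11,15]
j→6 (nums[6]=2≤7), i→1 (nums[1]=12≥7); i<j, swap → [0,2,-1,4,3,1,12,7,11,15]
j→5, i→6; i≥j, return j=5. nums = [0,2,-1,4,3,1,12,7,11,15]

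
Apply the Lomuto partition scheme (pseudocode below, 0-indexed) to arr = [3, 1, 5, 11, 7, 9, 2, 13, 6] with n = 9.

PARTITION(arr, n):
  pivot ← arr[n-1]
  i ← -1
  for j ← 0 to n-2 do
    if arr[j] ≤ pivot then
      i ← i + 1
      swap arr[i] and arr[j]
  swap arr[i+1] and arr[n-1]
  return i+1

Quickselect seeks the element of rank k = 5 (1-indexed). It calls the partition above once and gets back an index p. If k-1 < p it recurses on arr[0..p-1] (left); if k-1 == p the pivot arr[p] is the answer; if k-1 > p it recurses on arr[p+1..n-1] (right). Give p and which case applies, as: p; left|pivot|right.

4; pivot

pivot=6, i=-1
j=0: 3≤6, i=0, swap(0,0) ⇒ [3, 1, 5, 11, 7, 9, 2, 13, 6]
j=1: 1≤6, i=1, swap(1,1) ⇒ [3, 1, 5, 11, 7, 9, 2, 13, 6]
j=2: 5≤6, i=2, swap(2,2) ⇒ [3, 1, 5, 11, 7, 9, 2, 13, 6]
j=3: 11>6, skip
j=4: 7>6, skip
j=5: 9>6, skip
j=6: 2≤6, i=3, swap(3,6) ⇒ [3, 1, 5, 2, 7, 9, 11, 13, 6]
j=7: 13>6, skip
swap(4,8) ⇒ [3, 1, 5, 2, 6, 9, 11, 13, 7]; return 4
p = 4; k-1 = 4 == 4 ⇒ pivot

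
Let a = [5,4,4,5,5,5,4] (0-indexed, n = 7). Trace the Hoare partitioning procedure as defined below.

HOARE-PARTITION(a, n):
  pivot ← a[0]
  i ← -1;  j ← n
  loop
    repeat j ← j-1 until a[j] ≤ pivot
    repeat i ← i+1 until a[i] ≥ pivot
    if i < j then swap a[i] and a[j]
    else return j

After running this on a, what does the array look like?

pivot=5
j stops at 6 (4), i stops at 0 (5); swap ⇒ [4,4,4,5,5,5,5]
j stops at 5 (5), i stops at 3 (5); swap ⇒ [4,4,4,5,5,5,5]
j stops at 4, i stops at 4; i≥j ⇒ return 4. a=[4,4,4,5,5,5,5]

[4,4,4,5,5,5,5]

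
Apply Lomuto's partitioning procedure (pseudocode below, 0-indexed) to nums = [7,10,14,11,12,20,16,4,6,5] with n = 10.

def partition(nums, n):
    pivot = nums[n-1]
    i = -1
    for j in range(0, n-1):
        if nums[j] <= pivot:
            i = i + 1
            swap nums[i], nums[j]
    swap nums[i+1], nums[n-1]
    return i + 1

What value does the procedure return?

pivot = nums[9] = 5; i = -1
j=0: nums[0]=7 > 5 → no swap
j=1: nums[1]=10 > 5 → no swap
j=2: nums[2]=14 > 5 → no swap
j=3: nums[3]=11 > 5 → no swap
j=4: nums[4]=12 > 5 → no swap
j=5: nums[5]=20 > 5 → no swap
j=6: nums[6]=16 > 5 → no swap
j=7: nums[7]=4 ≤ 5 → i=0, swap nums[0],nums[7] → [4,10,14,11,12,20,16,7,6,5]
j=8: nums[8]=6 > 5 → no swap
final swap nums[1],nums[9] → [4,5,14,11,12,20,16,7,6,10]; return 1

1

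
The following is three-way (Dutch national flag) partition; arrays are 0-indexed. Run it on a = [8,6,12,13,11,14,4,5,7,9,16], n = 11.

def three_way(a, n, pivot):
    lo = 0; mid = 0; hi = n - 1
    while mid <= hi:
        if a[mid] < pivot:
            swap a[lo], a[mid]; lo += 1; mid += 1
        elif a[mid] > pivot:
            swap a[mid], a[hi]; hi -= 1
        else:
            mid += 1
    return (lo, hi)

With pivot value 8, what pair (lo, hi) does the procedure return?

(4, 4)

lo=0 mid=0 hi=10
8=8: mid=1
6<8: swap(0,1), lo=1 mid=2 ⇒ [6,8,12,13,11,14,4,5,7,9,16]
12>8: swap(2,10), hi=9 ⇒ [6,8,16,13,11,14,4,5,7,9,12]
16>8: swap(2,9), hi=8 ⇒ [6,8,9,13,11,14,4,5,7,16,12]
9>8: swap(2,8), hi=7 ⇒ [6,8,7,13,11,14,4,5,9,16,12]
7<8: swap(1,2), lo=2 mid=3 ⇒ [6,7,8,13,11,14,4,5,9,16,12]
13>8: swap(3,7), hi=6 ⇒ [6,7,8,5,11,14,4,13,9,16,12]
5<8: swap(2,3), lo=3 mid=4 ⇒ [6,7,5,8,11,14,4,13,9,16,12]
11>8: swap(4,6), hi=5 ⇒ [6,7,5,8,4,14,11,13,9,16,12]
4<8: swap(3,4), lo=4 mid=5 ⇒ [6,7,5,4,8,14,11,13,9,16,12]
14>8: swap(5,5), hi=4 ⇒ [6,7,5,4,8,14,11,13,9,16,12]
done. lo=4 hi=4; a=[6,7,5,4,8,14,11,13,9,16,12]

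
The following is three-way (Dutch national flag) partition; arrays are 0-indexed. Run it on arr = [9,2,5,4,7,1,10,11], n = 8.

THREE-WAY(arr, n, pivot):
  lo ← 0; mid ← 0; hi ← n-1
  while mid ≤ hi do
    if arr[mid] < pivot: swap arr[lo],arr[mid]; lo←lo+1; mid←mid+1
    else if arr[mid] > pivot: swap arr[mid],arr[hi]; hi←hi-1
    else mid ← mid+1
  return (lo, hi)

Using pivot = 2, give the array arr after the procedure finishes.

[1,2,4,7,5,10,11,9]

lo=0 mid=0 hi=7
9>2: swap(0,7), hi=6 ⇒ [11,2,5,4,7,1,10,9]
11>2: swap(0,6), hi=5 ⇒ [10,2,5,4,7,1,11,9]
10>2: swap(0,5), hi=4 ⇒ [1,2,5,4,7,10,11,9]
1<2: swap(0,0), lo=1 mid=1 ⇒ [1,2,5,4,7,10,11,9]
2=2: mid=2
5>2: swap(2,4), hi=3 ⇒ [1,2,7,4,5,10,11,9]
7>2: swap(2,3), hi=2 ⇒ [1,2,4,7,5,10,11,9]
4>2: swap(2,2), hi=1 ⇒ [1,2,4,7,5,10,11,9]
done. lo=1 hi=1; arr=[1,2,4,7,5,10,11,9]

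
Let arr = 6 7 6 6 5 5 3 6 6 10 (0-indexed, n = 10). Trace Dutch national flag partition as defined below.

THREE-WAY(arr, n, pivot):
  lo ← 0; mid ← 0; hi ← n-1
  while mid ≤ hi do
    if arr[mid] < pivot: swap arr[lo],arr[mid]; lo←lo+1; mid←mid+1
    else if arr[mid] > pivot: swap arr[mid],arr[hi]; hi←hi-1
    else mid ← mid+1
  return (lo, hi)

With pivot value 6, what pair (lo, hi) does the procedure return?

(3, 7)

lo=0 mid=0 hi=9
6=6: mid=1
7>6: swap(1,9), hi=8 ⇒ 6 10 6 6 5 5 3 6 6 7
10>6: swap(1,8), hi=7 ⇒ 6 6 6 6 5 5 3 6 10 7
6=6: mid=2
6=6: mid=3
6=6: mid=4
5<6: swap(0,4), lo=1 mid=5 ⇒ 5 6 6 6 6 5 3 6 10 7
5<6: swap(1,5), lo=2 mid=6 ⇒ 5 5 6 6 6 6 3 6 10 7
3<6: swap(2,6), lo=3 mid=7 ⇒ 5 5 3 6 6 6 6 6 10 7
6=6: mid=8
done. lo=3 hi=7; arr=5 5 3 6 6 6 6 6 10 7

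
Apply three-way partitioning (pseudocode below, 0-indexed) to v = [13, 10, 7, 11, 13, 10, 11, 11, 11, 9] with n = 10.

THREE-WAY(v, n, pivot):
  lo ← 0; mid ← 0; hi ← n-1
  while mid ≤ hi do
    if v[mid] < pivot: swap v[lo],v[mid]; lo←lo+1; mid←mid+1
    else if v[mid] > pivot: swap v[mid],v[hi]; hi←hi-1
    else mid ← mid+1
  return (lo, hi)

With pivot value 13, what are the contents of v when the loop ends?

pivot = 13; lo=0, mid=0, hi=9
v[mid]=13=13: mid=1
v[mid]=10<13: swap v[0],v[1]; lo=1,mid=2 → [10, 13, 7, 11, 13, 10, 11, 11, 11, 9]
v[mid]=7<13: swap v[1],v[2]; lo=2,mid=3 → [10, 7, 13, 11, 13, 10, 11, 11, 11, 9]
v[mid]=11<13: swap v[2],v[3]; lo=3,mid=4 → [10, 7, 11, 13, 13, 10, 11, 11, 11, 9]
v[mid]=13=13: mid=5
v[mid]=10<13: swap v[3],v[5]; lo=4,mid=6 → [10, 7, 11, 10, 13, 13, 11, 11, 11, 9]
v[mid]=11<13: swap v[4],v[6]; lo=5,mid=7 → [10, 7, 11, 10, 11, 13, 13, 11, 11, 9]
v[mid]=11<13: swap v[5],v[7]; lo=6,mid=8 → [10, 7, 11, 10, 11, 11, 13, 13, 11, 9]
v[mid]=11<13: swap v[6],v[8]; lo=7,mid=9 → [10, 7, 11, 10, 11, 11, 11, 13, 13, 9]
v[mid]=9<13: swap v[7],v[9]; lo=8,mid=10 → [10, 7, 11, 10, 11, 11, 11, 9, 13, 13]
end: lo=8, hi=9; v = [10, 7, 11, 10, 11, 11, 11, 9, 13, 13]

[10, 7, 11, 10, 11, 11, 11, 9, 13, 13]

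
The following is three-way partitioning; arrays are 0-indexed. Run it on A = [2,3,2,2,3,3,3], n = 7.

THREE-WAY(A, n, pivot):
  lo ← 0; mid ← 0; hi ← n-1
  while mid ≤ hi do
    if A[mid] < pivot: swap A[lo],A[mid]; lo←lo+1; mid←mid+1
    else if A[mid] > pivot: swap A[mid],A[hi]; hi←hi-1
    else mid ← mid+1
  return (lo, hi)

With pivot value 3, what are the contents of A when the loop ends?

lo=0 mid=0 hi=6
2<3: swap(0,0), lo=1 mid=1 ⇒ [2,3,2,2,3,3,3]
3=3: mid=2
2<3: swap(1,2), lo=2 mid=3 ⇒ [2,2,3,2,3,3,3]
2<3: swap(2,3), lo=3 mid=4 ⇒ [2,2,2,3,3,3,3]
3=3: mid=5
3=3: mid=6
3=3: mid=7
done. lo=3 hi=6; A=[2,2,2,3,3,3,3]

[2,2,2,3,3,3,3]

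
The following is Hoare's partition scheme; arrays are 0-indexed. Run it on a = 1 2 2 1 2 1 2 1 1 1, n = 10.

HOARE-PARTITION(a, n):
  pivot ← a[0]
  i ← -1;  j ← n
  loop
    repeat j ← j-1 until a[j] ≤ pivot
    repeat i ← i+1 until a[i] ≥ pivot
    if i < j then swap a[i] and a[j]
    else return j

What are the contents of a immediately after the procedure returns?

pivot = a[0] = 1; i = -1, j = 10
j→9 (a[9]=1≤1), i→0 (a[0]=1≥1); i<j, swap → 1 2 2 1 2 1 2 1 1 1
j→8 (a[8]=1≤1), i→1 (a[1]=2≥1); i<j, swap → 1 1 2 1 2 1 2 1 2 1
j→7 (a[7]=1≤1), i→2 (a[2]=2≥1); i<j, swap → 1 1 1 1 2 1 2 2 2 1
j→5 (a[5]=1≤1), i→3 (a[3]=1≥1); i<j, swap → 1 1 1 1 2 1 2 2 2 1
j→3, i→4; i≥j, return j=3. a = 1 1 1 1 2 1 2 2 2 1

1 1 1 1 2 1 2 2 2 1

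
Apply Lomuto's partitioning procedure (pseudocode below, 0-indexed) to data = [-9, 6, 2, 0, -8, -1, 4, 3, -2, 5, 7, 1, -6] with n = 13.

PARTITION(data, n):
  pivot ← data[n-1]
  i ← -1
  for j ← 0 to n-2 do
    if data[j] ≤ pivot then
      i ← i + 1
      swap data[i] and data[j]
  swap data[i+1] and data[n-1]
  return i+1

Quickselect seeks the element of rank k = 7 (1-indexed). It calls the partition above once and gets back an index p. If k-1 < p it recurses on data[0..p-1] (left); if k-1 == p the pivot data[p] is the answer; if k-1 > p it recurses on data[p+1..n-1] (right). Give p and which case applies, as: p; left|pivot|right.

2; right

pivot=-6, i=-1
j=0: -9≤-6, i=0, swap(0,0) ⇒ [-9, 6, 2, 0, -8, -1, 4, 3, -2, 5, 7, 1, -6]
j=1: 6>-6, skip
j=2: 2>-6, skip
j=3: 0>-6, skip
j=4: -8≤-6, i=1, swap(1,4) ⇒ [-9, -8, 2, 0, 6, -1, 4, 3, -2, 5, 7, 1, -6]
j=5: -1>-6, skip
j=6: 4>-6, skip
j=7: 3>-6, skip
j=8: -2>-6, skip
j=9: 5>-6, skip
j=10: 7>-6, skip
j=11: 1>-6, skip
swap(2,12) ⇒ [-9, -8, -6, 0, 6, -1, 4, 3, -2, 5, 7, 1, 2]; return 2
p = 2; k-1 = 6 > 2 ⇒ right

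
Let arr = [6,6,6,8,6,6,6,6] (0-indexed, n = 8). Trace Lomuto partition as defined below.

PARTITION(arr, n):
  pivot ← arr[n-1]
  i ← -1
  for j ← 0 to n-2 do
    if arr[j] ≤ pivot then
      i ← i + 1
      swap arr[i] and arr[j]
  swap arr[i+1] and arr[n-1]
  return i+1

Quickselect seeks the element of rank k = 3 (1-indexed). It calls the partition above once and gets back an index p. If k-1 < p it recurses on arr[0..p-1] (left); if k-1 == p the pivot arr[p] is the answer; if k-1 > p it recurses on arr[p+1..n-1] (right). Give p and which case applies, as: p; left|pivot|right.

pivot = arr[7] = 6; i = -1
j=0: arr[0]=6 ≤ 6 → i=0, swap arr[0],arr[0] (no change) → [6,6,6,8,6,6,6,6]
j=1: arr[1]=6 ≤ 6 → i=1, swap arr[1],arr[1] (no change) → [6,6,6,8,6,6,6,6]
j=2: arr[2]=6 ≤ 6 → i=2, swap arr[2],arr[2] (no change) → [6,6,6,8,6,6,6,6]
j=3: arr[3]=8 > 6 → no swap
j=4: arr[4]=6 ≤ 6 → i=3, swap arr[3],arr[4] → [6,6,6,6,8,6,6,6]
j=5: arr[5]=6 ≤ 6 → i=4, swap arr[4],arr[5] → [6,6,6,6,6,8,6,6]
j=6: arr[6]=6 ≤ 6 → i=5, swap arr[5],arr[6] → [6,6,6,6,6,6,8,6]
final swap arr[6],arr[7] → [6,6,6,6,6,6,6,8]; return 6
p = 6; k-1 = 2 < 6 ⇒ left

6; left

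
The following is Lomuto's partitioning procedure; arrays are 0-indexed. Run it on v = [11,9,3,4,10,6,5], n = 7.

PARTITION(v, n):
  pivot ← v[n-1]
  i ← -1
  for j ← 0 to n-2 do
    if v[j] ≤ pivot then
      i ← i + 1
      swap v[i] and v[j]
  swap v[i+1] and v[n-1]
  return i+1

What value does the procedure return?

pivot=5, i=-1
j=0: 11>5, skip
j=1: 9>5, skip
j=2: 3≤5, i=0, swap(0,2) ⇒ [3,9,11,4,10,6,5]
j=3: 4≤5, i=1, swap(1,3) ⇒ [3,4,11,9,10,6,5]
j=4: 10>5, skip
j=5: 6>5, skip
swap(2,6) ⇒ [3,4,5,9,10,6,11]; return 2

2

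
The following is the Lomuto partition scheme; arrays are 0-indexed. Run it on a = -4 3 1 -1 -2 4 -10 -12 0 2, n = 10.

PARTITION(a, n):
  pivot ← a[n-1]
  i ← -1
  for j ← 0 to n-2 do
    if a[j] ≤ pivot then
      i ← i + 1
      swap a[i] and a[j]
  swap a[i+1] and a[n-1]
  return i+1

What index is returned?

pivot = a[9] = 2; i = -1
j=0: a[0]=-4 ≤ 2 → i=0, swap a[0],a[0] (no change) → -4 3 1 -1 -2 4 -10 -12 0 2
j=1: a[1]=3 > 2 → no swap
j=2: a[2]=1 ≤ 2 → i=1, swap a[1],a[2] → -4 1 3 -1 -2 4 -10 -12 0 2
j=3: a[3]=-1 ≤ 2 → i=2, swap a[2],a[3] → -4 1 -1 3 -2 4 -10 -12 0 2
j=4: a[4]=-2 ≤ 2 → i=3, swap a[3],a[4] → -4 1 -1 -2 3 4 -10 -12 0 2
j=5: a[5]=4 > 2 → no swap
j=6: a[6]=-10 ≤ 2 → i=4, swap a[4],a[6] → -4 1 -1 -2 -10 4 3 -12 0 2
j=7: a[7]=-12 ≤ 2 → i=5, swap a[5],a[7] → -4 1 -1 -2 -10 -12 3 4 0 2
j=8: a[8]=0 ≤ 2 → i=6, swap a[6],a[8] → -4 1 -1 -2 -10 -12 0 4 3 2
final swap a[7],a[9] → -4 1 -1 -2 -10 -12 0 2 3 4; return 7

7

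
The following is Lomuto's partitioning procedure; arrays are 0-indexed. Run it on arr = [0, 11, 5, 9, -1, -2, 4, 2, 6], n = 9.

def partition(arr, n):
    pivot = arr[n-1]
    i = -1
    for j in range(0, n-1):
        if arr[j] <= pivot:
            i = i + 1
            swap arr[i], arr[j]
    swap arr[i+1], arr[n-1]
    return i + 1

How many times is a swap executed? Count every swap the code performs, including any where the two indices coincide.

7

pivot = arr[8] = 6; i = -1
j=0: arr[0]=0 ≤ 6 → i=0, swap arr[0],arr[0] (no change) → [0, 11, 5, 9, -1, -2, 4, 2, 6]
j=1: arr[1]=11 > 6 → no swap
j=2: arr[2]=5 ≤ 6 → i=1, swap arr[1],arr[2] → [0, 5, 11, 9, -1, -2, 4, 2, 6]
j=3: arr[3]=9 > 6 → no swap
j=4: arr[4]=-1 ≤ 6 → i=2, swap arr[2],arr[4] → [0, 5, -1, 9, 11, -2, 4, 2, 6]
j=5: arr[5]=-2 ≤ 6 → i=3, swap arr[3],arr[5] → [0, 5, -1, -2, 11, 9, 4, 2, 6]
j=6: arr[6]=4 ≤ 6 → i=4, swap arr[4],arr[6] → [0, 5, -1, -2, 4, 9, 11, 2, 6]
j=7: arr[7]=2 ≤ 6 → i=5, swap arr[5],arr[7] → [0, 5, -1, -2, 4, 2, 11, 9, 6]
final swap arr[6],arr[8] → [0, 5, -1, -2, 4, 2, 6, 9, 11]; return 6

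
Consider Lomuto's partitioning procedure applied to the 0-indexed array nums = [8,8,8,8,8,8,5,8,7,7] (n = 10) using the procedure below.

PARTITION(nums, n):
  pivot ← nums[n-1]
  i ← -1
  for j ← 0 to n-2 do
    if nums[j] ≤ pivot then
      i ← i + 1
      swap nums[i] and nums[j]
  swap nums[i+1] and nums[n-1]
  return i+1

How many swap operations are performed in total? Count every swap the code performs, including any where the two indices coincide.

pivot=7, i=-1
j=0: 8>7, skip
j=1: 8>7, skip
j=2: 8>7, skip
j=3: 8>7, skip
j=4: 8>7, skip
j=5: 8>7, skip
j=6: 5≤7, i=0, swap(0,6) ⇒ [5,8,8,8,8,8,8,8,7,7]
j=7: 8>7, skip
j=8: 7≤7, i=1, swap(1,8) ⇒ [5,7,8,8,8,8,8,8,8,7]
swap(2,9) ⇒ [5,7,7,8,8,8,8,8,8,8]; return 2

3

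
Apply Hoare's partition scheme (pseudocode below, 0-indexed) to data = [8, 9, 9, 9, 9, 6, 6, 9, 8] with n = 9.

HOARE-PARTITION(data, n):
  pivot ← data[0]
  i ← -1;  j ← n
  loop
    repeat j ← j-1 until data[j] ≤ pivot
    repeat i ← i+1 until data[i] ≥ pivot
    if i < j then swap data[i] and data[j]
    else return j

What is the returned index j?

2

pivot = data[0] = 8; i = -1, j = 9
j→8 (data[8]=8≤8), i→0 (data[0]=8≥8); i<j, swap → [8, 9, 9, 9, 9, 6, 6, 9, 8]
j→6 (data[6]=6≤8), i→1 (data[1]=9≥8); i<j, swap → [8, 6, 9, 9, 9, 6, 9, 9, 8]
j→5 (data[5]=6≤8), i→2 (data[2]=9≥8); i<j, swap → [8, 6, 6, 9, 9, 9, 9, 9, 8]
j→2, i→3; i≥j, return j=2. data = [8, 6, 6, 9, 9, 9, 9, 9, 8]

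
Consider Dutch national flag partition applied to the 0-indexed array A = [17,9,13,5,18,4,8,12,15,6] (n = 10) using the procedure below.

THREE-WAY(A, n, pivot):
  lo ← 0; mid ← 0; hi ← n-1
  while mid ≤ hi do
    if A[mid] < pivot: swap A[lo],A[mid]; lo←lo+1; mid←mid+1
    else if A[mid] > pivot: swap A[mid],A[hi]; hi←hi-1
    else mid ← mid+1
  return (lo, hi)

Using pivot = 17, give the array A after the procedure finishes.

pivot = 17; lo=0, mid=0, hi=9
A[mid]=17=17: mid=1
A[mid]=9<17: swap A[0],A[1]; lo=1,mid=2 → [9,17,13,5,18,4,8,12,15,6]
A[mid]=13<17: swap A[1],A[2]; lo=2,mid=3 → [9,13,17,5,18,4,8,12,15,6]
A[mid]=5<17: swap A[2],A[3]; lo=3,mid=4 → [9,13,5,17,18,4,8,12,15,6]
A[mid]=18>17: swap A[4],A[9]; hi=8 → [9,13,5,17,6,4,8,12,15,18]
A[mid]=6<17: swap A[3],A[4]; lo=4,mid=5 → [9,13,5,6,17,4,8,12,15,18]
A[mid]=4<17: swap A[4],A[5]; lo=5,mid=6 → [9,13,5,6,4,17,8,12,15,18]
A[mid]=8<17: swap A[5],A[6]; lo=6,mid=7 → [9,13,5,6,4,8,17,12,15,18]
A[mid]=12<17: swap A[6],A[7]; lo=7,mid=8 → [9,13,5,6,4,8,12,17,15,18]
A[mid]=15<17: swap A[7],A[8]; lo=8,mid=9 → [9,13,5,6,4,8,12,15,17,18]
end: lo=8, hi=8; A = [9,13,5,6,4,8,12,15,17,18]

[9,13,5,6,4,8,12,15,17,18]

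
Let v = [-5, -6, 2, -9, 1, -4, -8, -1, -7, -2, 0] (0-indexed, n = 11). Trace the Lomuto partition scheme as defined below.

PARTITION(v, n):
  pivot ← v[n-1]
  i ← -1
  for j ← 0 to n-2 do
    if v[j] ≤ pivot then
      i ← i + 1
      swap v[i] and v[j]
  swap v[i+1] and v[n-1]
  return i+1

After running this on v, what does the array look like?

[-5, -6, -9, -4, -8, -1, -7, -2, 0, 2, 1]

pivot=0, i=-1
j=0: -5≤0, i=0, swap(0,0) ⇒ [-5, -6, 2, -9, 1, -4, -8, -1, -7, -2, 0]
j=1: -6≤0, i=1, swap(1,1) ⇒ [-5, -6, 2, -9, 1, -4, -8, -1, -7, -2, 0]
j=2: 2>0, skip
j=3: -9≤0, i=2, swap(2,3) ⇒ [-5, -6, -9, 2, 1, -4, -8, -1, -7, -2, 0]
j=4: 1>0, skip
j=5: -4≤0, i=3, swap(3,5) ⇒ [-5, -6, -9, -4, 1, 2, -8, -1, -7, -2, 0]
j=6: -8≤0, i=4, swap(4,6) ⇒ [-5, -6, -9, -4, -8, 2, 1, -1, -7, -2, 0]
j=7: -1≤0, i=5, swap(5,7) ⇒ [-5, -6, -9, -4, -8, -1, 1, 2, -7, -2, 0]
j=8: -7≤0, i=6, swap(6,8) ⇒ [-5, -6, -9, -4, -8, -1, -7, 2, 1, -2, 0]
j=9: -2≤0, i=7, swap(7,9) ⇒ [-5, -6, -9, -4, -8, -1, -7, -2, 1, 2, 0]
swap(8,10) ⇒ [-5, -6, -9, -4, -8, -1, -7, -2, 0, 2, 1]; return 8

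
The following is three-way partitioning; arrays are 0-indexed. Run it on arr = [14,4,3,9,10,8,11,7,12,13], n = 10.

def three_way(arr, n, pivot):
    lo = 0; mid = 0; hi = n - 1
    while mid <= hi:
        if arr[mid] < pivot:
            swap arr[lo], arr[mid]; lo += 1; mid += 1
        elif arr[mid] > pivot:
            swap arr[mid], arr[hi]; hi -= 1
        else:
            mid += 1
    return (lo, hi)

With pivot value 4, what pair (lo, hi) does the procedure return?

(1, 1)

pivot = 4; lo=0, mid=0, hi=9
arr[mid]=14>4: swap arr[0],arr[9]; hi=8 → [13,4,3,9,10,8,11,7,12,14]
arr[mid]=13>4: swap arr[0],arr[8]; hi=7 → [12,4,3,9,10,8,11,7,13,14]
arr[mid]=12>4: swap arr[0],arr[7]; hi=6 → [7,4,3,9,10,8,11,12,13,14]
arr[mid]=7>4: swap arr[0],arr[6]; hi=5 → [11,4,3,9,10,8,7,12,13,14]
arr[mid]=11>4: swap arr[0],arr[5]; hi=4 → [8,4,3,9,10,11,7,12,13,14]
arr[mid]=8>4: swap arr[0],arr[4]; hi=3 → [10,4,3,9,8,11,7,12,13,14]
arr[mid]=10>4: swap arr[0],arr[3]; hi=2 → [9,4,3,10,8,11,7,12,13,14]
arr[mid]=9>4: swap arr[0],arr[2]; hi=1 → [3,4,9,10,8,11,7,12,13,14]
arr[mid]=3<4: swap arr[0],arr[0]; lo=1,mid=1 → [3,4,9,10,8,11,7,12,13,14]
arr[mid]=4=4: mid=2
end: lo=1, hi=1; arr = [3,4,9,10,8,11,7,12,13,14]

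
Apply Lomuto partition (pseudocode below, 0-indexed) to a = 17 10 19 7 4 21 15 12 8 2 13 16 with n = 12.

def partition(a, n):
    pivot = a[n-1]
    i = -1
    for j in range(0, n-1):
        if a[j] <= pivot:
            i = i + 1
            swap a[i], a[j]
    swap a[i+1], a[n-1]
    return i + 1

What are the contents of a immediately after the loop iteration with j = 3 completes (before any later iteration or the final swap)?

pivot=16, i=-1
j=0: 17>16, skip
j=1: 10≤16, i=0, swap(0,1) ⇒ 10 17 19 7 4 21 15 12 8 2 13 16
j=2: 19>16, skip
j=3: 7≤16, i=1, swap(1,3) ⇒ 10 7 19 17 4 21 15 12 8 2 13 16
(after j=3) a = 10 7 19 17 4 21 15 12 8 2 13 16

10 7 19 17 4 21 15 12 8 2 13 16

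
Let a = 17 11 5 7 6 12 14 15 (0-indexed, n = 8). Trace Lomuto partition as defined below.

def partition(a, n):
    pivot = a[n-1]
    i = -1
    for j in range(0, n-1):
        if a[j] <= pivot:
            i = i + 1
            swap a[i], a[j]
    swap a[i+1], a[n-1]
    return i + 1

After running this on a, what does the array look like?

11 5 7 6 12 14 15 17

pivot = a[7] = 15; i = -1
j=0: a[0]=17 > 15 → no swap
j=1: a[1]=11 ≤ 15 → i=0, swap a[0],a[1] → 11 17 5 7 6 12 14 15
j=2: a[2]=5 ≤ 15 → i=1, swap a[1],a[2] → 11 5 17 7 6 12 14 15
j=3: a[3]=7 ≤ 15 → i=2, swap a[2],a[3] → 11 5 7 17 6 12 14 15
j=4: a[4]=6 ≤ 15 → i=3, swap a[3],a[4] → 11 5 7 6 17 12 14 15
j=5: a[5]=12 ≤ 15 → i=4, swap a[4],a[5] → 11 5 7 6 12 17 14 15
j=6: a[6]=14 ≤ 15 → i=5, swap a[5],a[6] → 11 5 7 6 12 14 17 15
final swap a[6],a[7] → 11 5 7 6 12 14 15 17; return 6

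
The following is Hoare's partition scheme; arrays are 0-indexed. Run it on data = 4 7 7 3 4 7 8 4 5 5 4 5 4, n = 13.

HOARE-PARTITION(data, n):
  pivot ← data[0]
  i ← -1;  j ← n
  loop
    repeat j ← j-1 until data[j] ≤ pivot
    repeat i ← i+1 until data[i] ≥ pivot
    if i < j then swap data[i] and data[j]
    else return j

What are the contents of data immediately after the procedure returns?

pivot=4
j stops at 12 (4), i stops at 0 (4); swap ⇒ 4 7 7 3 4 7 8 4 5 5 4 5 4
j stops at 10 (4), i stops at 1 (7); swap ⇒ 4 4 7 3 4 7 8 4 5 5 7 5 4
j stops at 7 (4), i stops at 2 (7); swap ⇒ 4 4 4 3 4 7 8 7 5 5 7 5 4
j stops at 4, i stops at 4; i≥j ⇒ return 4. data=4 4 4 3 4 7 8 7 5 5 7 5 4

4 4 4 3 4 7 8 7 5 5 7 5 4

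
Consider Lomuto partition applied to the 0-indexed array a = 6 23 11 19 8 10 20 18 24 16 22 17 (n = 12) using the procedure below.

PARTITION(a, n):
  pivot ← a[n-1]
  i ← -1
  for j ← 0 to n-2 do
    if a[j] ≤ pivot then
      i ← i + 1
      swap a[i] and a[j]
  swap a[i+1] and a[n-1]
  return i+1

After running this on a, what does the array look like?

pivot=17, i=-1
j=0: 6≤17, i=0, swap(0,0) ⇒ 6 23 11 19 8 10 20 18 24 16 22 17
j=1: 23>17, skip
j=2: 11≤17, i=1, swap(1,2) ⇒ 6 11 23 19 8 10 20 18 24 16 22 17
j=3: 19>17, skip
j=4: 8≤17, i=2, swap(2,4) ⇒ 6 11 8 19 23 10 20 18 24 16 22 17
j=5: 10≤17, i=3, swap(3,5) ⇒ 6 11 8 10 23 19 20 18 24 16 22 17
j=6: 20>17, skip
j=7: 18>17, skip
j=8: 24>17, skip
j=9: 16≤17, i=4, swap(4,9) ⇒ 6 11 8 10 16 19 20 18 24 23 22 17
j=10: 22>17, skip
swap(5,11) ⇒ 6 11 8 10 16 17 20 18 24 23 22 19; return 5

6 11 8 10 16 17 20 18 24 23 22 19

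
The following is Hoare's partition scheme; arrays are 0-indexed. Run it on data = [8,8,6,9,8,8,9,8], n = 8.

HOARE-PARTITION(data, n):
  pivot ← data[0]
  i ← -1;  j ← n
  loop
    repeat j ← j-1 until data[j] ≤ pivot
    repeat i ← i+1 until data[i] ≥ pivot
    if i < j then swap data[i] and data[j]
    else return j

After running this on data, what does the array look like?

[8,8,6,8,9,8,9,8]

pivot=8
j stops at 7 (8), i stops at 0 (8); swap ⇒ [8,8,6,9,8,8,9,8]
j stops at 5 (8), i stops at 1 (8); swap ⇒ [8,8,6,9,8,8,9,8]
j stops at 4 (8), i stops at 3 (9); swap ⇒ [8,8,6,8,9,8,9,8]
j stops at 3, i stops at 4; i≥j ⇒ return 3. data=[8,8,6,8,9,8,9,8]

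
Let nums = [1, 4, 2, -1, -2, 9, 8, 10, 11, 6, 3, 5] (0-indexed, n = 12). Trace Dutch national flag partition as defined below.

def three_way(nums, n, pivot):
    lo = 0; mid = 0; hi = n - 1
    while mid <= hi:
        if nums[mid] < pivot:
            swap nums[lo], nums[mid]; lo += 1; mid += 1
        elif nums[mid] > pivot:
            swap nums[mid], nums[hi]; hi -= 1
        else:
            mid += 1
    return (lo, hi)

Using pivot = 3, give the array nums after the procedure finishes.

lo=0 mid=0 hi=11
1<3: swap(0,0), lo=1 mid=1 ⇒ [1, 4, 2, -1, -2, 9, 8, 10, 11, 6, 3, 5]
4>3: swap(1,11), hi=10 ⇒ [1, 5, 2, -1, -2, 9, 8, 10, 11, 6, 3, 4]
5>3: swap(1,10), hi=9 ⇒ [1, 3, 2, -1, -2, 9, 8, 10, 11, 6, 5, 4]
3=3: mid=2
2<3: swap(1,2), lo=2 mid=3 ⇒ [1, 2, 3, -1, -2, 9, 8, 10, 11, 6, 5, 4]
-1<3: swap(2,3), lo=3 mid=4 ⇒ [1, 2, -1, 3, -2, 9, 8, 10, 11, 6, 5, 4]
-2<3: swap(3,4), lo=4 mid=5 ⇒ [1, 2, -1, -2, 3, 9, 8, 10, 11, 6, 5, 4]
9>3: swap(5,9), hi=8 ⇒ [1, 2, -1, -2, 3, 6, 8, 10, 11, 9, 5, 4]
6>3: swap(5,8), hi=7 ⇒ [1, 2, -1, -2, 3, 11, 8, 10, 6, 9, 5, 4]
11>3: swap(5,7), hi=6 ⇒ [1, 2, -1, -2, 3, 10, 8, 11, 6, 9, 5, 4]
10>3: swap(5,6), hi=5 ⇒ [1, 2, -1, -2, 3, 8, 10, 11, 6, 9, 5, 4]
8>3: swap(5,5), hi=4 ⇒ [1, 2, -1, -2, 3, 8, 10, 11, 6, 9, 5, 4]
done. lo=4 hi=4; nums=[1, 2, -1, -2, 3, 8, 10, 11, 6, 9, 5, 4]

[1, 2, -1, -2, 3, 8, 10, 11, 6, 9, 5, 4]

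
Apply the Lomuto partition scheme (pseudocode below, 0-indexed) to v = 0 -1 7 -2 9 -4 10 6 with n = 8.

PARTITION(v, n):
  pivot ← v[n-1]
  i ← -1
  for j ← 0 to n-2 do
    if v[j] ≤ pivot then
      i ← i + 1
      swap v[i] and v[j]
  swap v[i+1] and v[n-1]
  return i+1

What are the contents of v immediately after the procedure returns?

pivot = v[7] = 6; i = -1
j=0: v[0]=0 ≤ 6 → i=0, swap v[0],v[0] (no change) → 0 -1 7 -2 9 -4 10 6
j=1: v[1]=-1 ≤ 6 → i=1, swap v[1],v[1] (no change) → 0 -1 7 -2 9 -4 10 6
j=2: v[2]=7 > 6 → no swap
j=3: v[3]=-2 ≤ 6 → i=2, swap v[2],v[3] → 0 -1 -2 7 9 -4 10 6
j=4: v[4]=9 > 6 → no swap
j=5: v[5]=-4 ≤ 6 → i=3, swap v[3],v[5] → 0 -1 -2 -4 9 7 10 6
j=6: v[6]=10 > 6 → no swap
final swap v[4],v[7] → 0 -1 -2 -4 6 7 10 9; return 4

0 -1 -2 -4 6 7 10 9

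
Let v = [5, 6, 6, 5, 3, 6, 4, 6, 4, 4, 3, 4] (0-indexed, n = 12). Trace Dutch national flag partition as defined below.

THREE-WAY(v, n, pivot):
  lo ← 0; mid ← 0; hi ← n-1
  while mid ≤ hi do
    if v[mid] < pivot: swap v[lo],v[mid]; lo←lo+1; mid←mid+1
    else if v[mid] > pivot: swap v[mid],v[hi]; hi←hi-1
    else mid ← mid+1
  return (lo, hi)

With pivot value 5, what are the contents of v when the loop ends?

[4, 3, 3, 4, 4, 4, 5, 5, 6, 6, 6, 6]

lo=0 mid=0 hi=11
5=5: mid=1
6>5: swap(1,11), hi=10 ⇒ [5, 4, 6, 5, 3, 6, 4, 6, 4, 4, 3, 6]
4<5: swap(0,1), lo=1 mid=2 ⇒ [4, 5, 6, 5, 3, 6, 4, 6, 4, 4, 3, 6]
6>5: swap(2,10), hi=9 ⇒ [4, 5, 3, 5, 3, 6, 4, 6, 4, 4, 6, 6]
3<5: swap(1,2), lo=2 mid=3 ⇒ [4, 3, 5, 5, 3, 6, 4, 6, 4, 4, 6, 6]
5=5: mid=4
3<5: swap(2,4), lo=3 mid=5 ⇒ [4, 3, 3, 5, 5, 6, 4, 6, 4, 4, 6, 6]
6>5: swap(5,9), hi=8 ⇒ [4, 3, 3, 5, 5, 4, 4, 6, 4, 6, 6, 6]
4<5: swap(3,5), lo=4 mid=6 ⇒ [4, 3, 3, 4, 5, 5, 4, 6, 4, 6, 6, 6]
4<5: swap(4,6), lo=5 mid=7 ⇒ [4, 3, 3, 4, 4, 5, 5, 6, 4, 6, 6, 6]
6>5: swap(7,8), hi=7 ⇒ [4, 3, 3, 4, 4, 5, 5, 4, 6, 6, 6, 6]
4<5: swap(5,7), lo=6 mid=8 ⇒ [4, 3, 3, 4, 4, 4, 5, 5, 6, 6, 6, 6]
done. lo=6 hi=7; v=[4, 3, 3, 4, 4, 4, 5, 5, 6, 6, 6, 6]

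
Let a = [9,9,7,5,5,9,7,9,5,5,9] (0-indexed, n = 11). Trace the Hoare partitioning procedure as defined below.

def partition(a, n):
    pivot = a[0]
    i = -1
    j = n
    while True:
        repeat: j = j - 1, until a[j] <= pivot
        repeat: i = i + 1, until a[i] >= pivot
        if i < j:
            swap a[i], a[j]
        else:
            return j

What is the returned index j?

7

pivot = a[0] = 9; i = -1, j = 11
j→10 (a[10]=9≤9), i→0 (a[0]=9≥9); i<j, swap → [9,9,7,5,5,9,7,9,5,5,9]
j→9 (a[9]=5≤9), i→1 (a[1]=9≥9); i<j, swap → [9,5,7,5,5,9,7,9,5,9,9]
j→8 (a[8]=5≤9), i→5 (a[5]=9≥9); i<j, swap → [9,5,7,5,5,5,7,9,9,9,9]
j→7, i→7; i≥j, return j=7. a = [9,5,7,5,5,5,7,9,9,9,9]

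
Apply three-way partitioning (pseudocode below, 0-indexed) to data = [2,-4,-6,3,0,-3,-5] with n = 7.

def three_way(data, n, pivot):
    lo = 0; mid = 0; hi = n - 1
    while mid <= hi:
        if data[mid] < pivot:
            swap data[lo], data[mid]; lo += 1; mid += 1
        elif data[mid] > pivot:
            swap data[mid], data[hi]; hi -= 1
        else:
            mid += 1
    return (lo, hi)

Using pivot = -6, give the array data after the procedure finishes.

[-6,-4,3,0,-3,-5,2]

pivot = -6; lo=0, mid=0, hi=6
data[mid]=2>-6: swap data[0],data[6]; hi=5 → [-5,-4,-6,3,0,-3,2]
data[mid]=-5>-6: swap data[0],data[5]; hi=4 → [-3,-4,-6,3,0,-5,2]
data[mid]=-3>-6: swap data[0],data[4]; hi=3 → [0,-4,-6,3,-3,-5,2]
data[mid]=0>-6: swap data[0],data[3]; hi=2 → [3,-4,-6,0,-3,-5,2]
data[mid]=3>-6: swap data[0],data[2]; hi=1 → [-6,-4,3,0,-3,-5,2]
data[mid]=-6=-6: mid=1
data[mid]=-4>-6: swap data[1],data[1]; hi=0 → [-6,-4,3,0,-3,-5,2]
end: lo=0, hi=0; data = [-6,-4,3,0,-3,-5,2]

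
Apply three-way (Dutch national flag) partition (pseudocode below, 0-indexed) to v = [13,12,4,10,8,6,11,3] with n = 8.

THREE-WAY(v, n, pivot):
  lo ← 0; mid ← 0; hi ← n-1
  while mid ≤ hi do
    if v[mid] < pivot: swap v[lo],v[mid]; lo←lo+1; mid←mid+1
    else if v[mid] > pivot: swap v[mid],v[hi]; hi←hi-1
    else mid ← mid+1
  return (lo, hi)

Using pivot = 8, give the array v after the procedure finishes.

pivot = 8; lo=0, mid=0, hi=7
v[mid]=13>8: swap v[0],v[7]; hi=6 → [3,12,4,10,8,6,11,13]
v[mid]=3<8: swap v[0],v[0]; lo=1,mid=1 → [3,12,4,10,8,6,11,13]
v[mid]=12>8: swap v[1],v[6]; hi=5 → [3,11,4,10,8,6,12,13]
v[mid]=11>8: swap v[1],v[5]; hi=4 → [3,6,4,10,8,11,12,13]
v[mid]=6<8: swap v[1],v[1]; lo=2,mid=2 → [3,6,4,10,8,11,12,13]
v[mid]=4<8: swap v[2],v[2]; lo=3,mid=3 → [3,6,4,10,8,11,12,13]
v[mid]=10>8: swap v[3],v[4]; hi=3 → [3,6,4,8,10,11,12,13]
v[mid]=8=8: mid=4
end: lo=3, hi=3; v = [3,6,4,8,10,11,12,13]

[3,6,4,8,10,11,12,13]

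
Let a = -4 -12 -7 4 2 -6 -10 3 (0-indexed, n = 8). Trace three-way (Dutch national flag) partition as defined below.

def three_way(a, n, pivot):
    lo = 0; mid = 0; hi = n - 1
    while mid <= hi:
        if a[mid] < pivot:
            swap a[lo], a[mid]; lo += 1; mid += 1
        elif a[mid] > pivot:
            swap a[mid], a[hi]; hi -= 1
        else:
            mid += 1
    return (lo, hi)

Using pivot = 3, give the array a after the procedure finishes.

-4 -12 -7 2 -6 -10 3 4

lo=0 mid=0 hi=7
-4<3: swap(0,0), lo=1 mid=1 ⇒ -4 -12 -7 4 2 -6 -10 3
-12<3: swap(1,1), lo=2 mid=2 ⇒ -4 -12 -7 4 2 -6 -10 3
-7<3: swap(2,2), lo=3 mid=3 ⇒ -4 -12 -7 4 2 -6 -10 3
4>3: swap(3,7), hi=6 ⇒ -4 -12 -7 3 2 -6 -10 4
3=3: mid=4
2<3: swap(3,4), lo=4 mid=5 ⇒ -4 -12 -7 2 3 -6 -10 4
-6<3: swap(4,5), lo=5 mid=6 ⇒ -4 -12 -7 2 -6 3 -10 4
-10<3: swap(5,6), lo=6 mid=7 ⇒ -4 -12 -7 2 -6 -10 3 4
done. lo=6 hi=6; a=-4 -12 -7 2 -6 -10 3 4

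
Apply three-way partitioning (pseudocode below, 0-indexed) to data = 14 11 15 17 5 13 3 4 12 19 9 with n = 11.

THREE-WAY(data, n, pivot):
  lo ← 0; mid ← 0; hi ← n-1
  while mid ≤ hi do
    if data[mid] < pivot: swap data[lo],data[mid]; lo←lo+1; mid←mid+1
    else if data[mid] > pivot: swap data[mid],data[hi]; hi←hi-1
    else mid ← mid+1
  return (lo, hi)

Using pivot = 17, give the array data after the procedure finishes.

pivot = 17; lo=0, mid=0, hi=10
data[mid]=14<17: swap data[0],data[0]; lo=1,mid=1 → 14 11 15 17 5 13 3 4 12 19 9
data[mid]=11<17: swap data[1],data[1]; lo=2,mid=2 → 14 11 15 17 5 13 3 4 12 19 9
data[mid]=15<17: swap data[2],data[2]; lo=3,mid=3 → 14 11 15 17 5 13 3 4 12 19 9
data[mid]=17=17: mid=4
data[mid]=5<17: swap data[3],data[4]; lo=4,mid=5 → 14 11 15 5 17 13 3 4 12 19 9
data[mid]=13<17: swap data[4],data[5]; lo=5,mid=6 → 14 11 15 5 13 17 3 4 12 19 9
data[mid]=3<17: swap data[5],data[6]; lo=6,mid=7 → 14 11 15 5 13 3 17 4 12 19 9
data[mid]=4<17: swap data[6],data[7]; lo=7,mid=8 → 14 11 15 5 13 3 4 17 12 19 9
data[mid]=12<17: swap data[7],data[8]; lo=8,mid=9 → 14 11 15 5 13 3 4 12 17 19 9
data[mid]=19>17: swap data[9],data[10]; hi=9 → 14 11 15 5 13 3 4 12 17 9 19
data[mid]=9<17: swap data[8],data[9]; lo=9,mid=10 → 14 11 15 5 13 3 4 12 9 17 19
end: lo=9, hi=9; data = 14 11 15 5 13 3 4 12 9 17 19

14 11 15 5 13 3 4 12 9 17 19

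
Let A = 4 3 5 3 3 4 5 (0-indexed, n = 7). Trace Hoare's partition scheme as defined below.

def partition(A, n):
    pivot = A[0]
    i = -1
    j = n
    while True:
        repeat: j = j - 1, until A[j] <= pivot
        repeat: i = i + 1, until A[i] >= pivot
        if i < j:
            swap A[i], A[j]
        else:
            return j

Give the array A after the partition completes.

4 3 3 3 5 4 5

pivot = A[0] = 4; i = -1, j = 7
j→5 (A[5]=4≤4), i→0 (A[0]=4≥4); i<j, swap → 4 3 5 3 3 4 5
j→4 (A[4]=3≤4), i→2 (A[2]=5≥4); i<j, swap → 4 3 3 3 5 4 5
j→3, i→4; i≥j, return j=3. A = 4 3 3 3 5 4 5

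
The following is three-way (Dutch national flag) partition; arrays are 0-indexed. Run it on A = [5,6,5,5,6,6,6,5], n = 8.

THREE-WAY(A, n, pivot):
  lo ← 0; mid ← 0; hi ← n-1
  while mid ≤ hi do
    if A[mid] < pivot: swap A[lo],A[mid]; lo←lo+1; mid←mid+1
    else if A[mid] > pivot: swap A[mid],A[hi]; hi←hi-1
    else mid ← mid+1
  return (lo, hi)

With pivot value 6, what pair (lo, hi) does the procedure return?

(4, 7)

lo=0 mid=0 hi=7
5<6: swap(0,0), lo=1 mid=1 ⇒ [5,6,5,5,6,6,6,5]
6=6: mid=2
5<6: swap(1,2), lo=2 mid=3 ⇒ [5,5,6,5,6,6,6,5]
5<6: swap(2,3), lo=3 mid=4 ⇒ [5,5,5,6,6,6,6,5]
6=6: mid=5
6=6: mid=6
6=6: mid=7
5<6: swap(3,7), lo=4 mid=8 ⇒ [5,5,5,5,6,6,6,6]
done. lo=4 hi=7; A=[5,5,5,5,6,6,6,6]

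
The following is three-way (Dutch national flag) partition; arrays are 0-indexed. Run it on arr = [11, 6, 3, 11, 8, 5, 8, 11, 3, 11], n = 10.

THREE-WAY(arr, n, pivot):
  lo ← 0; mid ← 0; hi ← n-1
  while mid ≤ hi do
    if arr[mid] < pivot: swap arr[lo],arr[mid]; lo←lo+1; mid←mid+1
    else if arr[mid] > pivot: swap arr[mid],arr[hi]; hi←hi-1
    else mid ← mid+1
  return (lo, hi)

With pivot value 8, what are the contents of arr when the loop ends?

lo=0 mid=0 hi=9
11>8: swap(0,9), hi=8 ⇒ [11, 6, 3, 11, 8, 5, 8, 11, 3, 11]
11>8: swap(0,8), hi=7 ⇒ [3, 6, 3, 11, 8, 5, 8, 11, 11, 11]
3<8: swap(0,0), lo=1 mid=1 ⇒ [3, 6, 3, 11, 8, 5, 8, 11, 11, 11]
6<8: swap(1,1), lo=2 mid=2 ⇒ [3, 6, 3, 11, 8, 5, 8, 11, 11, 11]
3<8: swap(2,2), lo=3 mid=3 ⇒ [3, 6, 3, 11, 8, 5, 8, 11, 11, 11]
11>8: swap(3,7), hi=6 ⇒ [3, 6, 3, 11, 8, 5, 8, 11, 11, 11]
11>8: swap(3,6), hi=5 ⇒ [3, 6, 3, 8, 8, 5, 11, 11, 11, 11]
8=8: mid=4
8=8: mid=5
5<8: swap(3,5), lo=4 mid=6 ⇒ [3, 6, 3, 5, 8, 8, 11, 11, 11, 11]
done. lo=4 hi=5; arr=[3, 6, 3, 5, 8, 8, 11, 11, 11, 11]

[3, 6, 3, 5, 8, 8, 11, 11, 11, 11]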